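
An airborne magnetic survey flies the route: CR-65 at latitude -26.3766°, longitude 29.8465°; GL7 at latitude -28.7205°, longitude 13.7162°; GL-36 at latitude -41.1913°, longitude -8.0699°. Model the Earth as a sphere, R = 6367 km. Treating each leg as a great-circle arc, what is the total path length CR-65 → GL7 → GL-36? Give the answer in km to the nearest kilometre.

CR-65→GL7: c = 0.252731 rad, d = 1609.14 km
GL7→GL-36: c = 0.378362 rad, d = 2409.03 km
Total = 1609.14 + 2409.03 = 4018.17 km

4018 km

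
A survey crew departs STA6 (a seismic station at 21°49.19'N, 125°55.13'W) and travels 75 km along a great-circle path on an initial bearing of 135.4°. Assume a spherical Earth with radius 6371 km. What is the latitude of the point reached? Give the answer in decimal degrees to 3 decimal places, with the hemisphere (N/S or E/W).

21.339°N

STA6: φ = +21.81983°, λ = -125.91883°
δ = d/R = 75/6371 = 0.011772 rad
φ₂ = arcsin(sin φ₁ cos δ + cos φ₁ sin δ cos θ)
   = arcsin(0.37169·0.99993 + 0.92836·0.01177·-0.71203) = 21.33880°
λ₂ = λ₁ + atan2(sin θ sin δ cos φ₁, cos δ − sin φ₁ sin φ₂) = -125.41039°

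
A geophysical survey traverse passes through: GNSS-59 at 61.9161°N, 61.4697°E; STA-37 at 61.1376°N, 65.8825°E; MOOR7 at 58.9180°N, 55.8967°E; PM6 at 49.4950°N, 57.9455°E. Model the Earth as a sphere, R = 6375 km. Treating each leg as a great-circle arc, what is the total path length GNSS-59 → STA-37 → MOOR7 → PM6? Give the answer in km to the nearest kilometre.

GNSS-59→STA-37: c = 0.039142 rad, d = 249.53 km
STA-37→MOOR7: c = 0.095173 rad, d = 606.73 km
MOOR7→PM6: c = 0.165767 rad, d = 1056.76 km
Total = 249.53 + 606.73 + 1056.76 = 1913.02 km

1913 km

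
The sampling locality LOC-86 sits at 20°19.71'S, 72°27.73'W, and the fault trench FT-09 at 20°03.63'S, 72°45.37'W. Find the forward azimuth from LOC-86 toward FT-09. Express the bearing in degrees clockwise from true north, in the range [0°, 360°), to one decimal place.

314.1°

LOC-86: φ = -20.32850°, λ = -72.46217°
FT-09: φ = -20.06050°, λ = -72.75617°
Δλ = -0.2940°
y = sin Δλ · cos φ₂ = -0.004820
x = cos φ₁ sin φ₂ − sin φ₁ cos φ₂ cos Δλ = 0.004673
θ = atan2(y, x) = -45.8858° → 314.1142° (mod 360°)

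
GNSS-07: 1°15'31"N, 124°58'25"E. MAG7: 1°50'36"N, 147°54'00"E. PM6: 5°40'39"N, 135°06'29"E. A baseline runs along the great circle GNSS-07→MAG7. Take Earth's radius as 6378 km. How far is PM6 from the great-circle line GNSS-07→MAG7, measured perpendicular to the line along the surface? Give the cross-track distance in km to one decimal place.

GNSS-07: φ = +1.25861°, λ = +124.97361°
MAG7: φ = +1.84333°, λ = +147.90000°
PM6: φ = +5.67750°, λ = +135.10806°
δ₁₃ = central angle GNSS-07→PM6 = 0.192624 rad  (haversine)
θ₁₃ = bearing GNSS-07→PM6 = 66.156°,  θ₁₂ = bearing GNSS-07→MAG7 = 88.244°
dₓₜ = R·arcsin(sin δ₁₃ · sin(θ₁₃ − θ₁₂)) = 6378·arcsin(0.19144·sin(-22.088°)) = -459.522 km
|dₓₜ| = 459.522 km

459.5 km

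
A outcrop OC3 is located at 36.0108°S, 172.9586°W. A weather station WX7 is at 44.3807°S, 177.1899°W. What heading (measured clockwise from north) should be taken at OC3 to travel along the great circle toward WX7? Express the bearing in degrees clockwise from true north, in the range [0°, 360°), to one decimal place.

199.8°

Δλ = -4.2313°
y = sin Δλ · cos φ₂ = -0.052733
x = cos φ₁ sin φ₂ − sin φ₁ cos φ₂ cos Δλ = -0.146709
θ = atan2(y, x) = -160.2294° → 199.7706° (mod 360°)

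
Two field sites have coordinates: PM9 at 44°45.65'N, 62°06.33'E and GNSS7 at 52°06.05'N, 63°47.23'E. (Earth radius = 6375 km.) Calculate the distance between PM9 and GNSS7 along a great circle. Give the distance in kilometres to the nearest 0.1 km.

826.0 km

PM9: φ = +44.76083°, λ = +62.10550°
GNSS7: φ = +52.10083°, λ = +63.78717°
Δφ = 7.3400°,  Δλ = 1.6817°
a = sin²(Δφ/2) + cos φ₁ cos φ₂ sin²(Δλ/2) = 0.004191
c = 2·arcsin(√a) = 0.129569 rad = 7.4238°
d = R·c = 6375 × 0.129569 = 826.0 km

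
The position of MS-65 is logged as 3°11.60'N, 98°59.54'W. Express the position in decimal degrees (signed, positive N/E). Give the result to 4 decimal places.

+3.1933°, -98.9923°

lat: 3.1933° N → +3.1933°
lon: 98.9923° W → -98.9923°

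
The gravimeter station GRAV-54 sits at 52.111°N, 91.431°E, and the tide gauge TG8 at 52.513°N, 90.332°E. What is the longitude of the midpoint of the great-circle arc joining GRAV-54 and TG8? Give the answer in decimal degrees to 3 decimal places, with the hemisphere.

90.884°E

Bx = cos φ₂ cos Δλ = 0.608469,  By = cos φ₂ sin Δλ = -0.011673
φₘ = atan2(sin φ₁ + sin φ₂, √((cos φ₁ + Bx)² + By²)) = 52.31327°
λₘ = λ₁ + atan2(By, cos φ₁ + Bx) = 90.88400°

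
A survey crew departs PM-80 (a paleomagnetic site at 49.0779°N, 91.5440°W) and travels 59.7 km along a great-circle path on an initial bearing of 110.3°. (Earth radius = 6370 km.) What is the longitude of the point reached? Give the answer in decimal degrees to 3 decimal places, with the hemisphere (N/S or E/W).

90.778°W

δ = d/R = 59.7/6370 = 0.009372 rad
φ₂ = arcsin(sin φ₁ cos δ + cos φ₁ sin δ cos θ)
   = arcsin(0.75560·0.99996 + 0.65503·0.00937·-0.34694) = 48.88906°
λ₂ = λ₁ + atan2(sin θ sin δ cos φ₁, cos δ − sin φ₁ sin φ₂) = -90.77804°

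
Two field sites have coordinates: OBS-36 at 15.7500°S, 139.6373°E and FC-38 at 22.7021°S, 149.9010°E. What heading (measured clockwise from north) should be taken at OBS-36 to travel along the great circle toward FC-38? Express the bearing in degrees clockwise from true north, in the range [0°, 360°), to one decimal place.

127.3°

Δλ = 10.2637°
y = sin Δλ · cos φ₂ = 0.164374
x = cos φ₁ sin φ₂ − sin φ₁ cos φ₂ cos Δλ = -0.125047
θ = atan2(y, x) = 127.2618° → 127.2618° (mod 360°)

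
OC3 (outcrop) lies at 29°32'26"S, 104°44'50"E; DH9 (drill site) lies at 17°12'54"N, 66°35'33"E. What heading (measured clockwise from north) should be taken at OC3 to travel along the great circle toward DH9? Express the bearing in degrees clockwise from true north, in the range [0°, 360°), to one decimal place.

316.8°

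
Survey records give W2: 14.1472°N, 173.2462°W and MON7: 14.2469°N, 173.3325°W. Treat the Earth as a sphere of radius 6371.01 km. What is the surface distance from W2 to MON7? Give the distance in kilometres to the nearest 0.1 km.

14.5 km

Δφ = 0.0997°,  Δλ = -0.0863°
a = sin²(Δφ/2) + cos φ₁ cos φ₂ sin²(Δλ/2) = 0.000001
c = 2·arcsin(√a) = 0.002272 rad = 0.1302°
d = R·c = 6371.01 × 0.002272 = 14.5 km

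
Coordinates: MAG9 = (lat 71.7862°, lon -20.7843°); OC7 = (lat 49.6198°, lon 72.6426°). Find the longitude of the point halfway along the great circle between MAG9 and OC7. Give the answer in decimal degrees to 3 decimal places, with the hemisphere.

46.266°E

Bx = cos φ₂ cos Δλ = -0.038726,  By = cos φ₂ sin Δλ = 0.646698
φₘ = atan2(sin φ₁ + sin φ₂, √((cos φ₁ + Bx)² + By²)) = 67.69187°
λₘ = λ₁ + atan2(By, cos φ₁ + Bx) = 46.26595°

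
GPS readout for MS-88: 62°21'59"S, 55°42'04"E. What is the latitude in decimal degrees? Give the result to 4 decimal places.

62° + 21′/60 + 59″/3600 = 62 + 0.35000 + 0.01639 = 62.3664°

62.3664°S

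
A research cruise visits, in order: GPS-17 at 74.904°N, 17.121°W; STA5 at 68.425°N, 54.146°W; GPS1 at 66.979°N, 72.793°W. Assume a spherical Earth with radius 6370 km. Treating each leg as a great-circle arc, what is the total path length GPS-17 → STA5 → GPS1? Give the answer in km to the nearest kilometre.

2247 km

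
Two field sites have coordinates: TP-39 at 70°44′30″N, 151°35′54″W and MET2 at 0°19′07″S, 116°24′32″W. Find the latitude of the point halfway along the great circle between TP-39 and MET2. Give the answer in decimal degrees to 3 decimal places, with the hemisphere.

TP-39: φ = +70.74167°, λ = -151.59833°
MET2: φ = -0.31861°, λ = -116.40889°
Bx = cos φ₂ cos Δλ = 0.817238,  By = cos φ₂ sin Δλ = 0.576273
φₘ = atan2(sin φ₁ + sin φ₂, √((cos φ₁ + Bx)² + By²)) = 36.16987°
λₘ = λ₁ + atan2(By, cos φ₁ + Bx) = -124.92391°

36.170°N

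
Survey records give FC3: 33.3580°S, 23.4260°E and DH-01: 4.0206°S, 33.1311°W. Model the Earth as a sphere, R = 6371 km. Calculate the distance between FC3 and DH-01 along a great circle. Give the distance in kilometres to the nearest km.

6688 km

Δφ = 29.3374°,  Δλ = -56.5571°
a = sin²(Δφ/2) + cos φ₁ cos φ₂ sin²(Δλ/2) = 0.251134
c = 2·arcsin(√a) = 1.049813 rad = 60.1499°
d = R·c = 6371 × 1.049813 = 6688.4 km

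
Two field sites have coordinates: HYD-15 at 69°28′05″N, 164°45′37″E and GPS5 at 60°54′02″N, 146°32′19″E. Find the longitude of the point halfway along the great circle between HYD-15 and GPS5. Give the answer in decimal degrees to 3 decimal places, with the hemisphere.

HYD-15: φ = +69.46806°, λ = +164.76028°
GPS5: φ = +60.90056°, λ = +146.53861°
Bx = cos φ₂ cos Δλ = 0.461939,  By = cos φ₂ sin Δλ = -0.152072
φₘ = atan2(sin φ₁ + sin φ₂, √((cos φ₁ + Bx)² + By²)) = 65.45298°
λₘ = λ₁ + atan2(By, cos φ₁ + Bx) = 154.16132°

154.161°E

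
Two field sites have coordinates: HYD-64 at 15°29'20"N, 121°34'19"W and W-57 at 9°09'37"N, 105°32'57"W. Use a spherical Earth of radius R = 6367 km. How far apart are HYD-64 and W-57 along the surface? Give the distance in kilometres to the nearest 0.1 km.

1875.1 km

HYD-64: φ = +15.48889°, λ = -121.57194°
W-57: φ = +9.16028°, λ = -105.54917°
Δφ = -6.3286°,  Δλ = 16.0228°
a = sin²(Δφ/2) + cos φ₁ cos φ₂ sin²(Δλ/2) = 0.021527
c = 2·arcsin(√a) = 0.294503 rad = 16.8738°
d = R·c = 6367 × 0.294503 = 1875.1 km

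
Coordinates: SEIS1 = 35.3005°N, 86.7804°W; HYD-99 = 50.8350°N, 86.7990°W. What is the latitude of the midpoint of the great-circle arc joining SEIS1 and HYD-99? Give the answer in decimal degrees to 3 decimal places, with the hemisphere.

Bx = cos φ₂ cos Δλ = 0.631556,  By = cos φ₂ sin Δλ = -0.000205
φₘ = atan2(sin φ₁ + sin φ₂, √((cos φ₁ + Bx)² + By²)) = 43.06775°
λₘ = λ₁ + atan2(By, cos φ₁ + Bx) = -86.78851°

43.068°N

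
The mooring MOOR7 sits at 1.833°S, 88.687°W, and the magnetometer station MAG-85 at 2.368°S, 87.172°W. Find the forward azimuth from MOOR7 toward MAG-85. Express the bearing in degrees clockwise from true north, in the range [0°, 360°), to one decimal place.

Δλ = 1.5150°
y = sin Δλ · cos φ₂ = 0.026416
x = cos φ₁ sin φ₂ − sin φ₁ cos φ₂ cos Δλ = -0.009349
θ = atan2(y, x) = 109.4887° → 109.4887° (mod 360°)

109.5°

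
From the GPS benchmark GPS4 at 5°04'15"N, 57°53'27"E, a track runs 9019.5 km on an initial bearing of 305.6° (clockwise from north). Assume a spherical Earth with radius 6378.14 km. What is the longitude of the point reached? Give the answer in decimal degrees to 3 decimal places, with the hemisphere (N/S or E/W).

24.689°W

GPS4: φ = +5.07083°, λ = +57.89083°
δ = d/R = 9019.5/6378.14 = 1.414127 rad
φ₂ = arcsin(sin φ₁ cos δ + cos φ₁ sin δ cos θ)
   = arcsin(0.08839·0.15603 + 0.99609·0.98775·0.58212) = 35.91143°
λ₂ = λ₁ + atan2(sin θ sin δ cos φ₁, cos δ − sin φ₁ sin φ₂) = -24.68907°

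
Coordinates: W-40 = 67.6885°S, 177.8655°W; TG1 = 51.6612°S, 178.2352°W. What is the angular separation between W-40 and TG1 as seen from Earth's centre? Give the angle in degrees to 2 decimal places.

16.03°

Δφ = 16.0273°,  Δλ = -0.3697°
a = sin²(Δφ/2) + cos φ₁ cos φ₂ sin²(Δλ/2) = 0.019437
c = 2·arcsin(√a) = 0.279747 rad = 16.0283°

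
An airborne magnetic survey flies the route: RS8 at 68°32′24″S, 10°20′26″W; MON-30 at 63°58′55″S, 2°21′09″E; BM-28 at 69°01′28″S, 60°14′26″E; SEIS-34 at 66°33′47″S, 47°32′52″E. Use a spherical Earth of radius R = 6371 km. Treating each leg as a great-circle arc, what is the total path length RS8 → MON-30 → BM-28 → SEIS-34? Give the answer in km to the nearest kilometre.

3880 km

RS8: φ = -68.54000°, λ = -10.34056°
MON-30: φ = -63.98194°, λ = +2.35250°
BM-28: φ = -69.02444°, λ = +60.24056°
SEIS-34: φ = -66.56306°, λ = +47.54778°
RS8→MON-30: c = 0.119105 rad, d = 758.82 km
MON-30→BM-28: c = 0.396093 rad, d = 2523.51 km
BM-28→SEIS-34: c = 0.093864 rad, d = 598.01 km
Total = 758.82 + 2523.51 + 598.01 = 3880.34 km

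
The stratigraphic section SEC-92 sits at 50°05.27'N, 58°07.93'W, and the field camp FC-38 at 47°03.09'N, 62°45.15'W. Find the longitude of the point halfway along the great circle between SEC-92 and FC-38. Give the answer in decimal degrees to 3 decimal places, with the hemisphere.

SEC-92: φ = +50.08783°, λ = -58.13217°
FC-38: φ = +47.05150°, λ = -62.75250°
Bx = cos φ₂ cos Δλ = 0.679127,  By = cos φ₂ sin Δλ = -0.054884
φₘ = atan2(sin φ₁ + sin φ₂, √((cos φ₁ + Bx)² + By²)) = 48.59276°
λₘ = λ₁ + atan2(By, cos φ₁ + Bx) = -60.51175°

60.512°W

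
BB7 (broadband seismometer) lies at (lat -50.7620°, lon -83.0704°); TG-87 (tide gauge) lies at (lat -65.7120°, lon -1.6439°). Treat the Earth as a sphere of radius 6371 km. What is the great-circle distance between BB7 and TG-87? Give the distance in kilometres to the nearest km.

4655 km

Δφ = -14.9500°,  Δλ = 81.4265°
a = sin²(Δφ/2) + cos φ₁ cos φ₂ sin²(Δλ/2) = 0.127621
c = 2·arcsin(√a) = 0.730623 rad = 41.8616°
d = R·c = 6371 × 0.730623 = 4654.8 km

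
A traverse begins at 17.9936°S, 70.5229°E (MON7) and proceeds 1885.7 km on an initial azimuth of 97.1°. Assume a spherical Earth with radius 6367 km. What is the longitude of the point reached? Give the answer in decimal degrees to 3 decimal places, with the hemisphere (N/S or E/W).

δ = d/R = 1885.7/6367 = 0.296168 rad
φ₂ = arcsin(sin φ₁ cos δ + cos φ₁ sin δ cos θ)
   = arcsin(-0.30891·0.95646 + 0.95109·0.29186·-0.12360) = -19.25488°
λ₂ = λ₁ + atan2(sin θ sin δ cos φ₁, cos δ − sin φ₁ sin φ₂) = 88.38818°

88.388°E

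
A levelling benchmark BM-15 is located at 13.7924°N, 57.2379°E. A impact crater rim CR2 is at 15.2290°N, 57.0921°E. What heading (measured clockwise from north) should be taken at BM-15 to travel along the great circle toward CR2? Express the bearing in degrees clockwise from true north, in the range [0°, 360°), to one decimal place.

354.4°

Δλ = -0.1458°
y = sin Δλ · cos φ₂ = -0.002455
x = cos φ₁ sin φ₂ − sin φ₁ cos φ₂ cos Δλ = 0.025072
θ = atan2(y, x) = -5.5933° → 354.4067° (mod 360°)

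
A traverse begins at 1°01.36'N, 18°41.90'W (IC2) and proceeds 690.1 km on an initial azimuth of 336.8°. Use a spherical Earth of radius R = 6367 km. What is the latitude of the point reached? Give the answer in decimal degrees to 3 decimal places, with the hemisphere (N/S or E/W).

IC2: φ = +1.02267°, λ = -18.69833°
δ = d/R = 690.1/6367 = 0.108387 rad
φ₂ = arcsin(sin φ₁ cos δ + cos φ₁ sin δ cos θ)
   = arcsin(0.01785·0.99413 + 0.99984·0.10817·0.91914) = 6.72792°
λ₂ = λ₁ + atan2(sin θ sin δ cos φ₁, cos δ − sin φ₁ sin φ₂) = -21.15766°

6.728°N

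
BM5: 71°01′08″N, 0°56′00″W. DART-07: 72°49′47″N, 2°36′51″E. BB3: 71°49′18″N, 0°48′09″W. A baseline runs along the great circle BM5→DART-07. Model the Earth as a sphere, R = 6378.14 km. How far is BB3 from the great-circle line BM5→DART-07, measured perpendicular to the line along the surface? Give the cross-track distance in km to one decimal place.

BM5: φ = +71.01889°, λ = -0.93333°
DART-07: φ = +72.82972°, λ = +2.61417°
BB3: φ = +71.82167°, λ = -0.80250°
δ₁₃ = central angle BM5→BB3 = 0.014030 rad  (haversine)
θ₁₃ = bearing BM5→BB3 = 2.911°,  θ₁₂ = bearing BM5→DART-07 = 29.616°
dₓₜ = R·arcsin(sin δ₁₃ · sin(θ₁₃ − θ₁₂)) = 6378.14·arcsin(0.01403·sin(-26.705°)) = -40.213 km
|dₓₜ| = 40.213 km

40.2 km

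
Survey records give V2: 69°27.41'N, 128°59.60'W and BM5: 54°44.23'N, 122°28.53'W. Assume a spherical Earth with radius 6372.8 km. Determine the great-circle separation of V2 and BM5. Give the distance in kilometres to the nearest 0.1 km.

V2: φ = +69.45683°, λ = -128.99333°
BM5: φ = +54.73717°, λ = -122.47550°
Δφ = -14.7197°,  Δλ = 6.5178°
a = sin²(Δφ/2) + cos φ₁ cos φ₂ sin²(Δλ/2) = 0.017064
c = 2·arcsin(√a) = 0.262011 rad = 15.0121°
d = R·c = 6372.8 × 0.262011 = 1669.7 km

1669.7 km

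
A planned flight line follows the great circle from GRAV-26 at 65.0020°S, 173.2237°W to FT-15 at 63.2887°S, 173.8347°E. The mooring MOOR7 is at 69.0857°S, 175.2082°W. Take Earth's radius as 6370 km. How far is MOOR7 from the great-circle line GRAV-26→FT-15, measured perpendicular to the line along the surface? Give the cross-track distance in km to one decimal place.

461.9 km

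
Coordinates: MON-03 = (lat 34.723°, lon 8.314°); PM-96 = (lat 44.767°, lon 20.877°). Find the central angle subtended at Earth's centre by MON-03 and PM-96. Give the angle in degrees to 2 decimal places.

Δφ = 10.0440°,  Δλ = 12.5630°
a = sin²(Δφ/2) + cos φ₁ cos φ₂ sin²(Δλ/2) = 0.014649
c = 2·arcsin(√a) = 0.242658 rad = 13.9033°

13.90°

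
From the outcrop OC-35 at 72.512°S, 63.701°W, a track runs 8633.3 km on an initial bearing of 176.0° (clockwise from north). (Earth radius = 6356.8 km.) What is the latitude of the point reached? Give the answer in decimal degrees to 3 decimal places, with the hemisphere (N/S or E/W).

δ = d/R = 8633.3/6356.8 = 1.358120 rad
φ₂ = arcsin(sin φ₁ cos δ + cos φ₁ sin δ cos θ)
   = arcsin(-0.95378·0.21108 + 0.30051·0.97747·-0.99756) = -29.62626°
λ₂ = λ₁ + atan2(sin θ sin δ cos φ₁, cos δ − sin φ₁ sin φ₂) = 111.80014°

29.626°S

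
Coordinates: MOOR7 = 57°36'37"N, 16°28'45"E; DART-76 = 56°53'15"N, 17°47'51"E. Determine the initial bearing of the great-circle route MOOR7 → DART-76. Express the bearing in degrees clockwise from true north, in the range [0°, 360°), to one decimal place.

134.8°

MOOR7: φ = +57.61028°, λ = +16.47917°
DART-76: φ = +56.88750°, λ = +17.79750°
Δλ = 1.3183°
y = sin Δλ · cos φ₂ = 0.012568
x = cos φ₁ sin φ₂ − sin φ₁ cos φ₂ cos Δλ = -0.012492
θ = atan2(y, x) = 134.8261° → 134.8261° (mod 360°)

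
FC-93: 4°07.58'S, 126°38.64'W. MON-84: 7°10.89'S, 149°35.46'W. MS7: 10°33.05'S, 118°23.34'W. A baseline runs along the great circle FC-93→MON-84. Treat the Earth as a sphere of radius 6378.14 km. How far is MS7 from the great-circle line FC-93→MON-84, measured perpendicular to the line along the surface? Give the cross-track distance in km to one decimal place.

848.3 km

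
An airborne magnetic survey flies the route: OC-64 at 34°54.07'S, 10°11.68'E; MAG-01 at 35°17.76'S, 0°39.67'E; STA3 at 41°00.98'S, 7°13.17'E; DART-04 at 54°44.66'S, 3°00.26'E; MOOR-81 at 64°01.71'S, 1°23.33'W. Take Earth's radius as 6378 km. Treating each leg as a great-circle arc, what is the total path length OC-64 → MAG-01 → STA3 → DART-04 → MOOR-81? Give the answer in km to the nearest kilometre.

OC-64: φ = -34.90117°, λ = +10.19467°
MAG-01: φ = -35.29600°, λ = +0.66117°
STA3: φ = -41.01633°, λ = +7.21950°
DART-04: φ = -54.74433°, λ = +3.00433°
MOOR-81: φ = -64.02850°, λ = -1.38883°
OC-64→MAG-01: c = 0.136257 rad, d = 869.05 km
MAG-01→STA3: c = 0.134337 rad, d = 856.80 km
STA3→DART-04: c = 0.244514 rad, d = 1559.51 km
DART-04→MOOR-81: c = 0.166580 rad, d = 1062.45 km
Total = 869.05 + 856.80 + 1559.51 + 1062.45 = 4347.80 km

4348 km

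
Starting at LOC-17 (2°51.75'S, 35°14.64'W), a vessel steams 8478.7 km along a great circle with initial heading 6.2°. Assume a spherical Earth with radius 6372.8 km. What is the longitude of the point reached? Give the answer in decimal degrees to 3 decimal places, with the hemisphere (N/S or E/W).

15.100°W

LOC-17: φ = -2.86250°, λ = -35.24400°
δ = d/R = 8478.7/6372.8 = 1.330451 rad
φ₂ = arcsin(sin φ₁ cos δ + cos φ₁ sin δ cos θ)
   = arcsin(-0.04994·0.23804 + 0.99875·0.97126·0.99415) = 72.26635°
λ₂ = λ₁ + atan2(sin θ sin δ cos φ₁, cos δ − sin φ₁ sin φ₂) = -15.10016°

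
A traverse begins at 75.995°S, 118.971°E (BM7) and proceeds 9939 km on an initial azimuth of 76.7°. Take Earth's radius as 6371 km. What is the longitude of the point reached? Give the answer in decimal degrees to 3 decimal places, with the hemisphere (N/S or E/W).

164.093°W

δ = d/R = 9939/6371 = 1.560038 rad
φ₂ = arcsin(sin φ₁ cos δ + cos φ₁ sin δ cos θ)
   = arcsin(-0.97027·0.01076 + 0.24201·0.99994·0.23005) = 2.59247°
λ₂ = λ₁ + atan2(sin θ sin δ cos φ₁, cos δ − sin φ₁ sin φ₂) = -164.09266°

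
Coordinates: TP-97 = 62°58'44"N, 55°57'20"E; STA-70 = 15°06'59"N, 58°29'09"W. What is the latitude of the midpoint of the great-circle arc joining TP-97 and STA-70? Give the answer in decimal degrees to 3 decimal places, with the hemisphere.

52.596°N

TP-97: φ = +62.97889°, λ = +55.95556°
STA-70: φ = +15.11639°, λ = -58.48583°
Bx = cos φ₂ cos Δλ = -0.399445,  By = cos φ₂ sin Δλ = -0.878884
φₘ = atan2(sin φ₁ + sin φ₂, √((cos φ₁ + Bx)² + By²)) = 52.59638°
λₘ = λ₁ + atan2(By, cos φ₁ + Bx) = -30.47179°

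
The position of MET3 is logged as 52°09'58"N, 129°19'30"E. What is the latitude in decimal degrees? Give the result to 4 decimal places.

52.1661°N

52° + 9′/60 + 58″/3600 = 52 + 0.15000 + 0.01611 = 52.1661°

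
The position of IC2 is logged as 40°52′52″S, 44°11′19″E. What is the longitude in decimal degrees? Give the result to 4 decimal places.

44° + 11′/60 + 19″/3600 = 44 + 0.18333 + 0.00528 = 44.1886°

44.1886°E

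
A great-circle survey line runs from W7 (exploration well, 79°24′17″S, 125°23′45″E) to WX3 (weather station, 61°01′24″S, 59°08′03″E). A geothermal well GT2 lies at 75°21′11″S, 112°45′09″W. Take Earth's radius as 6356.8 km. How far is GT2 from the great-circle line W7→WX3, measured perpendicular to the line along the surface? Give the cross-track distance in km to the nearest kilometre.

1893 km

W7: φ = -79.40472°, λ = +125.39583°
WX3: φ = -61.02333°, λ = +59.13417°
GT2: φ = -75.35306°, λ = -112.75250°
δ₁₃ = central angle W7→GT2 = 0.385871 rad  (haversine)
θ₁₃ = bearing W7→GT2 = 145.202°,  θ₁₂ = bearing W7→WX3 = 273.979°
dₓₜ = R·arcsin(sin δ₁₃ · sin(θ₁₃ − θ₁₂)) = 6356.8·arcsin(0.37637·sin(-128.776°)) = -1893.025 km
|dₓₜ| = 1893.025 km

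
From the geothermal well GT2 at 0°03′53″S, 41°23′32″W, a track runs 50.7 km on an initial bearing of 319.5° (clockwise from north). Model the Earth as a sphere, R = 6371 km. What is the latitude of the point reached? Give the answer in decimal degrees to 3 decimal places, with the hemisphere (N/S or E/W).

0.282°N

GT2: φ = -0.06472°, λ = -41.39222°
δ = d/R = 50.7/6371 = 0.007958 rad
φ₂ = arcsin(sin φ₁ cos δ + cos φ₁ sin δ cos θ)
   = arcsin(-0.00113·0.99997 + 1.00000·0.00796·0.76041) = 0.28199°
λ₂ = λ₁ + atan2(sin θ sin δ cos φ₁, cos δ − sin φ₁ sin φ₂) = -41.68834°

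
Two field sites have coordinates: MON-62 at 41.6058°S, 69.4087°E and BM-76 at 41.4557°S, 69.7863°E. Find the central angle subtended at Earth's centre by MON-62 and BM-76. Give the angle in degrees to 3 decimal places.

Δφ = 0.1501°,  Δλ = 0.3776°
a = sin²(Δφ/2) + cos φ₁ cos φ₂ sin²(Δλ/2) = 0.000008
c = 2·arcsin(√a) = 0.005586 rad = 0.3201°

0.320°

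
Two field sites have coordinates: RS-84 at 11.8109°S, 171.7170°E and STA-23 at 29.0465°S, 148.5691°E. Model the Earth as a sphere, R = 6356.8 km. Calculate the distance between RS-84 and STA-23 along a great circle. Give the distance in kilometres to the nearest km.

3062 km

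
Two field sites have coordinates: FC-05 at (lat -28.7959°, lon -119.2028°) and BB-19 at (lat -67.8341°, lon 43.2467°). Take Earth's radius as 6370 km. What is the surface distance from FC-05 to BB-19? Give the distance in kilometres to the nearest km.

Δφ = -39.0382°,  Δλ = 162.4495°
a = sin²(Δφ/2) + cos φ₁ cos φ₂ sin²(Δλ/2) = 0.434576
c = 2·arcsin(√a) = 1.439572 rad = 82.4814°
d = R·c = 6370 × 1.439572 = 9170.1 km

9170 km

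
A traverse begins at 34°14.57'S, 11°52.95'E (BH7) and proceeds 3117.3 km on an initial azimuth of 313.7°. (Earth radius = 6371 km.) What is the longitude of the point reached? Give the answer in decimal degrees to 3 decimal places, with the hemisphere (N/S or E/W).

8.544°W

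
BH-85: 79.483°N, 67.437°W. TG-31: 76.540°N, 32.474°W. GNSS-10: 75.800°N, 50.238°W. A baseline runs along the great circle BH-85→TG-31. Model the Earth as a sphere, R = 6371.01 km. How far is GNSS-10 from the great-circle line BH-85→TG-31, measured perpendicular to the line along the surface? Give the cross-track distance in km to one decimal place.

δ₁₃ = central angle BH-85→GNSS-10 = 0.090225 rad  (haversine)
θ₁₃ = bearing BH-85→GNSS-10 = 126.386°,  θ₁₂ = bearing BH-85→TG-31 = 94.304°
dₓₜ = R·arcsin(sin δ₁₃ · sin(θ₁₃ − θ₁₂)) = 6371.01·arcsin(0.09010·sin(32.082°)) = 305.012 km
|dₓₜ| = 305.012 km

305.0 km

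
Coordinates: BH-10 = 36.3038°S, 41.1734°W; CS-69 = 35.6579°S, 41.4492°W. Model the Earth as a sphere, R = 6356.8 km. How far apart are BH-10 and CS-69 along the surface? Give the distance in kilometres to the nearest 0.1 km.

75.8 km

Δφ = 0.6459°,  Δλ = -0.2758°
a = sin²(Δφ/2) + cos φ₁ cos φ₂ sin²(Δλ/2) = 0.000036
c = 2·arcsin(√a) = 0.011927 rad = 0.6834°
d = R·c = 6356.8 × 0.011927 = 75.8 km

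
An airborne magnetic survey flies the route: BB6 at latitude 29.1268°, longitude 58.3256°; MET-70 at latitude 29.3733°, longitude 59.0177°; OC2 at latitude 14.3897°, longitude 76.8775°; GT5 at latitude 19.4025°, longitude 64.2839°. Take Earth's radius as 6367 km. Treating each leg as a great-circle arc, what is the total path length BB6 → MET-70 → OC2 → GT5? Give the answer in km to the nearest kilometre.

BB6→MET-70: c = 0.011384 rad, d = 72.48 km
MET-70→OC2: c = 0.388911 rad, d = 2476.20 km
OC2→GT5: c = 0.227672 rad, d = 1449.58 km
Total = 72.48 + 2476.20 + 1449.58 = 3998.26 km

3998 km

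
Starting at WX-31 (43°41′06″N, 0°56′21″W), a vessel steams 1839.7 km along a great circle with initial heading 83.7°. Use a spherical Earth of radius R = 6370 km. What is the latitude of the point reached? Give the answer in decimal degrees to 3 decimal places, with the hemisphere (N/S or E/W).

WX-31: φ = +43.68500°, λ = -0.93917°
δ = d/R = 1839.7/6370 = 0.288807 rad
φ₂ = arcsin(sin φ₁ cos δ + cos φ₁ sin δ cos θ)
   = arcsin(0.69069·0.95858 + 0.72315·0.28481·0.10973) = 43.21110°
λ₂ = λ₁ + atan2(sin θ sin δ cos φ₁, cos δ − sin φ₁ sin φ₂) = 21.91657°

43.211°N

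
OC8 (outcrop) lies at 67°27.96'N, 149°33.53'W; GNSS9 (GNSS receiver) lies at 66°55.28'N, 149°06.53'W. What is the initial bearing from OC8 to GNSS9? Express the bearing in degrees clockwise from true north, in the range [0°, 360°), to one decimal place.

162.0°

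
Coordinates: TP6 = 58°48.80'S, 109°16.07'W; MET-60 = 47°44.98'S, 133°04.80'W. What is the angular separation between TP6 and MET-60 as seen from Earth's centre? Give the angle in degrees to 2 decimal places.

TP6: φ = -58.81333°, λ = -109.26783°
MET-60: φ = -47.74967°, λ = -133.08000°
Δφ = 11.0637°,  Δλ = -23.8122°
a = sin²(Δφ/2) + cos φ₁ cos φ₂ sin²(Δλ/2) = 0.024112
c = 2·arcsin(√a) = 0.311823 rad = 17.8661°

17.87°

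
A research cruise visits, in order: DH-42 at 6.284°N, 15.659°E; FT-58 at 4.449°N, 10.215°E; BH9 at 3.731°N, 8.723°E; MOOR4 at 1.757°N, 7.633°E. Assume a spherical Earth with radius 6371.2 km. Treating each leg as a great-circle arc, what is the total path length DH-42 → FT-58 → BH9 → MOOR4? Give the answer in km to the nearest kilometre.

1071 km

DH-42→FT-58: c = 0.099869 rad, d = 636.29 km
FT-58→BH9: c = 0.028839 rad, d = 183.74 km
BH9→MOOR4: c = 0.039345 rad, d = 250.68 km
Total = 636.29 + 183.74 + 250.68 = 1070.70 km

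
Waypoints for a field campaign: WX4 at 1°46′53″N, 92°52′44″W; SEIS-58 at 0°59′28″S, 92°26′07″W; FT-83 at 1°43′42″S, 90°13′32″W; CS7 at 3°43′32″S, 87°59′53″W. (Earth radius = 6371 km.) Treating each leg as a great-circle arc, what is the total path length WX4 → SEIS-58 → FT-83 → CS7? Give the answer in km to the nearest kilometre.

WX4: φ = +1.78139°, λ = -92.87889°
SEIS-58: φ = -0.99111°, λ = -92.43528°
FT-83: φ = -1.72833°, λ = -90.22556°
CS7: φ = -3.72556°, λ = -87.99806°
WX4→SEIS-58: c = 0.049005 rad, d = 312.21 km
SEIS-58→FT-83: c = 0.040646 rad, d = 258.96 km
FT-83→CS7: c = 0.052182 rad, d = 332.45 km
Total = 312.21 + 258.96 + 332.45 = 903.62 km

904 km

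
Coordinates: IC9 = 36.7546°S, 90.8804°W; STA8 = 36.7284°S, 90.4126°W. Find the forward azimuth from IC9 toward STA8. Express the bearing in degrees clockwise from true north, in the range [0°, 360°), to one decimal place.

Δλ = 0.4678°
y = sin Δλ · cos φ₂ = 0.006544
x = cos φ₁ sin φ₂ − sin φ₁ cos φ₂ cos Δλ = 0.000441
θ = atan2(y, x) = 86.1420° → 86.1420° (mod 360°)

86.1°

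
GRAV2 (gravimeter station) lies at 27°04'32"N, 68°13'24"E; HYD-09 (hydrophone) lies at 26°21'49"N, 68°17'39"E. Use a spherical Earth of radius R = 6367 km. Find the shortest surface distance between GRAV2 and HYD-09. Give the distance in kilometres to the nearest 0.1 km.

GRAV2: φ = +27.07556°, λ = +68.22333°
HYD-09: φ = +26.36361°, λ = +68.29417°
Δφ = -0.7119°,  Δλ = 0.0708°
a = sin²(Δφ/2) + cos φ₁ cos φ₂ sin²(Δλ/2) = 0.000039
c = 2·arcsin(√a) = 0.012475 rad = 0.7148°
d = R·c = 6367 × 0.012475 = 79.4 km

79.4 km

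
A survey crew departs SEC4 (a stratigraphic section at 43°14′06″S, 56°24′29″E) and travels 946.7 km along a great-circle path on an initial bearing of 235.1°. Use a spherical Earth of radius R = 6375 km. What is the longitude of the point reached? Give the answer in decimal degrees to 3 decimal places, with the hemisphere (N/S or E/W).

46.029°E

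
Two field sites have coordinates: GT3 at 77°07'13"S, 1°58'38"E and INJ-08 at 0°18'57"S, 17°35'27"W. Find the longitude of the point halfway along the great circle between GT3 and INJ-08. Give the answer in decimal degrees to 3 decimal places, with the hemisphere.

GT3: φ = -77.12028°, λ = +1.97722°
INJ-08: φ = -0.31583°, λ = -17.59083°
Bx = cos φ₂ cos Δλ = 0.942230,  By = cos φ₂ sin Δλ = -0.334921
φₘ = atan2(sin φ₁ + sin φ₂, √((cos φ₁ + Bx)² + By²)) = -38.96109°
λₘ = λ₁ + atan2(By, cos φ₁ + Bx) = -14.06022°

14.060°W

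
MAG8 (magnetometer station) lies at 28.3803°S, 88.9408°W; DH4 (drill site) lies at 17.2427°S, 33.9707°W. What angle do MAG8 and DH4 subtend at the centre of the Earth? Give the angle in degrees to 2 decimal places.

51.45°

Δφ = 11.1376°,  Δλ = 54.9701°
a = sin²(Δφ/2) + cos φ₁ cos φ₂ sin²(Δλ/2) = 0.188393
c = 2·arcsin(√a) = 0.897951 rad = 51.4488°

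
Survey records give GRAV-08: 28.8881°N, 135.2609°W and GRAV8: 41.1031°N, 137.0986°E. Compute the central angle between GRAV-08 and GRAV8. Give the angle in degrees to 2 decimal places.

69.83°

Δφ = 12.2150°,  Δλ = -87.6405°
a = sin²(Δφ/2) + cos φ₁ cos φ₂ sin²(Δλ/2) = 0.327620
c = 2·arcsin(√a) = 1.218813 rad = 69.8329°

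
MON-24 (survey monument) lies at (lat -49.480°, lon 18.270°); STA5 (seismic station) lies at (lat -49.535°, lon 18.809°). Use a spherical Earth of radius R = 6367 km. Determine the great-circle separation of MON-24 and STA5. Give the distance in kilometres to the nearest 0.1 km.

Δφ = -0.0550°,  Δλ = 0.5390°
a = sin²(Δφ/2) + cos φ₁ cos φ₂ sin²(Δλ/2) = 0.000010
c = 2·arcsin(√a) = 0.006184 rad = 0.3543°
d = R·c = 6367 × 0.006184 = 39.4 km

39.4 km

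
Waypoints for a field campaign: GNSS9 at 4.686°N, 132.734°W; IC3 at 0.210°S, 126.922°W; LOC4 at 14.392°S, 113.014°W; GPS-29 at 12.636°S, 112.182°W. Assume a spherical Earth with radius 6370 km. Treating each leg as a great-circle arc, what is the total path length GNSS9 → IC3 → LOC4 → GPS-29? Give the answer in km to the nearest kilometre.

GNSS9→IC3: c = 0.132551 rad, d = 844.35 km
IC3→LOC4: c = 0.344852 rad, d = 2196.71 km
LOC4→GPS-29: c = 0.033744 rad, d = 214.95 km
Total = 844.35 + 2196.71 + 214.95 = 3256.00 km

3256 km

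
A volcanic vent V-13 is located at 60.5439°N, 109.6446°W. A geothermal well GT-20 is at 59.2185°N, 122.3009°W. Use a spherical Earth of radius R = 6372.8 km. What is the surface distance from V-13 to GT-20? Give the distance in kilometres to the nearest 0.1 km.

Δφ = -1.3254°,  Δλ = -12.6563°
a = sin²(Δφ/2) + cos φ₁ cos φ₂ sin²(Δλ/2) = 0.003191
c = 2·arcsin(√a) = 0.113042 rad = 6.4769°
d = R·c = 6372.8 × 0.113042 = 720.4 km

720.4 km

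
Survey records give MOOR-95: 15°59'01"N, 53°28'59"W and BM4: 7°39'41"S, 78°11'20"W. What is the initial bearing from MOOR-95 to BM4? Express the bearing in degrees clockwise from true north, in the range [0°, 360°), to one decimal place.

227.8°

MOOR-95: φ = +15.98361°, λ = -53.48306°
BM4: φ = -7.66139°, λ = -78.18889°
Δλ = -24.7058°
y = sin Δλ · cos φ₂ = -0.414229
x = cos φ₁ sin φ₂ − sin φ₁ cos φ₂ cos Δλ = -0.376088
θ = atan2(y, x) = -132.2371° → 227.7629° (mod 360°)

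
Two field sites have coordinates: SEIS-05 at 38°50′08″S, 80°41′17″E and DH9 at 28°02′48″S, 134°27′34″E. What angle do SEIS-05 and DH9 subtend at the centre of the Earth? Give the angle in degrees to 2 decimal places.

SEIS-05: φ = -38.83556°, λ = +80.68806°
DH9: φ = -28.04667°, λ = +134.45944°
Δφ = 10.7889°,  Δλ = 53.7714°
a = sin²(Δφ/2) + cos φ₁ cos φ₂ sin²(Δλ/2) = 0.149424
c = 2·arcsin(√a) = 0.793783 rad = 45.4804°

45.48°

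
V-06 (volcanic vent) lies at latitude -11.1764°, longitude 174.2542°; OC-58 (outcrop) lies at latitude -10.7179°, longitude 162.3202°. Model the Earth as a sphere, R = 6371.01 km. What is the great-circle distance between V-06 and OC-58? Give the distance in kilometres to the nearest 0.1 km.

1303.8 km

Δφ = 0.4585°,  Δλ = -11.9340°
a = sin²(Δφ/2) + cos φ₁ cos φ₂ sin²(Δλ/2) = 0.010433
c = 2·arcsin(√a) = 0.204640 rad = 11.7250°
d = R·c = 6371.01 × 0.204640 = 1303.8 km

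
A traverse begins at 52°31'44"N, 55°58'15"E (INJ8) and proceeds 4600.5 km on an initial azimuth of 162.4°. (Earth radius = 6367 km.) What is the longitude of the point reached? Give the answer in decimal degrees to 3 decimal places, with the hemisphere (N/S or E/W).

67.777°E

INJ8: φ = +52.52889°, λ = +55.97083°
δ = d/R = 4600.5/6367 = 0.722554 rad
φ₂ = arcsin(sin φ₁ cos δ + cos φ₁ sin δ cos θ)
   = arcsin(0.79366·0.75012 + 0.60836·0.66130·-0.95319) = 12.23143°
λ₂ = λ₁ + atan2(sin θ sin δ cos φ₁, cos δ − sin φ₁ sin φ₂) = 67.77706°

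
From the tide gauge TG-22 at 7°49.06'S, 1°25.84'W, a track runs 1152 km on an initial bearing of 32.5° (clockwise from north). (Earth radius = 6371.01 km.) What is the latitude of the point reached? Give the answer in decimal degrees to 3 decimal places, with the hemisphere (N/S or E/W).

0.943°N

TG-22: φ = -7.81767°, λ = -1.43067°
δ = d/R = 1152/6371.01 = 0.180819 rad
φ₂ = arcsin(sin φ₁ cos δ + cos φ₁ sin δ cos θ)
   = arcsin(-0.13602·0.98370 + 0.99071·0.17984·0.84339) = 0.94304°
λ₂ = λ₁ + atan2(sin θ sin δ cos φ₁, cos δ − sin φ₁ sin φ₂) = 4.11497°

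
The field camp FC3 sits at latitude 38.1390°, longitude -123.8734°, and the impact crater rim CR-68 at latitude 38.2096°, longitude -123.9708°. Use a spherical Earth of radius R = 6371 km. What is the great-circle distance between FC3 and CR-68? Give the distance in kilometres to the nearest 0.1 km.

11.6 km

Δφ = 0.0706°,  Δλ = -0.0974°
a = sin²(Δφ/2) + cos φ₁ cos φ₂ sin²(Δλ/2) = 0.000001
c = 2·arcsin(√a) = 0.001818 rad = 0.1042°
d = R·c = 6371 × 0.001818 = 11.6 km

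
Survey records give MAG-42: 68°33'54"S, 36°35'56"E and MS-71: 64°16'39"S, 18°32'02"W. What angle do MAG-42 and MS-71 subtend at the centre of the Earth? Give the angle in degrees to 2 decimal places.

MAG-42: φ = -68.56500°, λ = +36.59889°
MS-71: φ = -64.27750°, λ = -18.53389°
Δφ = 4.2875°,  Δλ = -55.1328°
a = sin²(Δφ/2) + cos φ₁ cos φ₂ sin²(Δλ/2) = 0.035367
c = 2·arcsin(√a) = 0.378376 rad = 21.6793°

21.68°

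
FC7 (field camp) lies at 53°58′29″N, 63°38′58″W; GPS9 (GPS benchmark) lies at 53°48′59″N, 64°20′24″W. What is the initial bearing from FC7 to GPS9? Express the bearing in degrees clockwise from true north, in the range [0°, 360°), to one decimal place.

FC7: φ = +53.97472°, λ = -63.64944°
GPS9: φ = +53.81639°, λ = -64.34000°
Δλ = -0.6906°
y = sin Δλ · cos φ₂ = -0.007115
x = cos φ₁ sin φ₂ − sin φ₁ cos φ₂ cos Δλ = -0.002729
θ = atan2(y, x) = -110.9821° → 249.0179° (mod 360°)

249.0°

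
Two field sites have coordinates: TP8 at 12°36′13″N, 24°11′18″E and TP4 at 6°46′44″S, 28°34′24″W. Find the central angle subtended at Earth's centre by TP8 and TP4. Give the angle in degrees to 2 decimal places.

55.90°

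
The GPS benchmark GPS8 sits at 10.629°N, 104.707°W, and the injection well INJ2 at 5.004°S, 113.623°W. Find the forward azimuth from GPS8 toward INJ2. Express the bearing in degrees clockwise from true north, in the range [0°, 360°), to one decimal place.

210.0°

Δλ = -8.9160°
y = sin Δλ · cos φ₂ = -0.154396
x = cos φ₁ sin φ₂ − sin φ₁ cos φ₂ cos Δλ = -0.267254
θ = atan2(y, x) = -149.9845° → 210.0155° (mod 360°)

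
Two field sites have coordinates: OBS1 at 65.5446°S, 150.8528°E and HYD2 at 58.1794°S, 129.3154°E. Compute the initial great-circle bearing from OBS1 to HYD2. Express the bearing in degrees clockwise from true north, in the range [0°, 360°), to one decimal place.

Δλ = -21.5374°
y = sin Δλ · cos φ₂ = -0.193562
x = cos φ₁ sin φ₂ − sin φ₁ cos φ₂ cos Δλ = 0.094682
θ = atan2(y, x) = -63.9342° → 296.0658° (mod 360°)

296.1°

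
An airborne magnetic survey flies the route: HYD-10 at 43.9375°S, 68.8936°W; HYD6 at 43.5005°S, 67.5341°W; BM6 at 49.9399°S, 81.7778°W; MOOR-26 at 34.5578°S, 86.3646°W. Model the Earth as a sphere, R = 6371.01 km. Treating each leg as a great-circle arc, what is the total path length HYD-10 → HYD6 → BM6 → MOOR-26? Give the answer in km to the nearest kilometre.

HYD-10→HYD6: c = 0.018768 rad, d = 119.57 km
HYD6→BM6: c = 0.203628 rad, d = 1297.31 km
BM6→MOOR-26: c = 0.274795 rad, d = 1750.72 km
Total = 119.57 + 1297.31 + 1750.72 = 3167.61 km

3168 km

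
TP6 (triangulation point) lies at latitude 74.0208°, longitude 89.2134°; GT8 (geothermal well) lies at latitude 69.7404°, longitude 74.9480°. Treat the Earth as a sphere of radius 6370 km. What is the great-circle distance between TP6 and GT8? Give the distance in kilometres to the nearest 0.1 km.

Δφ = -4.2804°,  Δλ = -14.2654°
a = sin²(Δφ/2) + cos φ₁ cos φ₂ sin²(Δλ/2) = 0.002864
c = 2·arcsin(√a) = 0.107090 rad = 6.1358°
d = R·c = 6370 × 0.107090 = 682.2 km

682.2 km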